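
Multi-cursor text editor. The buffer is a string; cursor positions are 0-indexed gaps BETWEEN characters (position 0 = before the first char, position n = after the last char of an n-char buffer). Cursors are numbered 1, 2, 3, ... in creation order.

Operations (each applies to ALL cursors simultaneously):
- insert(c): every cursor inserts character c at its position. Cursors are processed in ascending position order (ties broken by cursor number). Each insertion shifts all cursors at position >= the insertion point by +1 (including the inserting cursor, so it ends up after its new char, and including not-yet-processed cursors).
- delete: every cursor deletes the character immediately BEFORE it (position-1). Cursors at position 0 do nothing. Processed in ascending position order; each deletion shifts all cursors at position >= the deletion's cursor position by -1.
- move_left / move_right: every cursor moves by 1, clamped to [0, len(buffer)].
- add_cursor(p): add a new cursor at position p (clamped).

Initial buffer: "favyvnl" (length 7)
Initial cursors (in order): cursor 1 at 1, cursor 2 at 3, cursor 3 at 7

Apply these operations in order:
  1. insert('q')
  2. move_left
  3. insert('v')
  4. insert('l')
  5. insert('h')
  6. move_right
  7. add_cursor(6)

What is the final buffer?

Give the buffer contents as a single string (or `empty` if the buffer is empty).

Answer: fvlhqavvlhqyvnlvlhq

Derivation:
After op 1 (insert('q')): buffer="fqavqyvnlq" (len 10), cursors c1@2 c2@5 c3@10, authorship .1..2....3
After op 2 (move_left): buffer="fqavqyvnlq" (len 10), cursors c1@1 c2@4 c3@9, authorship .1..2....3
After op 3 (insert('v')): buffer="fvqavvqyvnlvq" (len 13), cursors c1@2 c2@6 c3@12, authorship .11..22....33
After op 4 (insert('l')): buffer="fvlqavvlqyvnlvlq" (len 16), cursors c1@3 c2@8 c3@15, authorship .111..222....333
After op 5 (insert('h')): buffer="fvlhqavvlhqyvnlvlhq" (len 19), cursors c1@4 c2@10 c3@18, authorship .1111..2222....3333
After op 6 (move_right): buffer="fvlhqavvlhqyvnlvlhq" (len 19), cursors c1@5 c2@11 c3@19, authorship .1111..2222....3333
After op 7 (add_cursor(6)): buffer="fvlhqavvlhqyvnlvlhq" (len 19), cursors c1@5 c4@6 c2@11 c3@19, authorship .1111..2222....3333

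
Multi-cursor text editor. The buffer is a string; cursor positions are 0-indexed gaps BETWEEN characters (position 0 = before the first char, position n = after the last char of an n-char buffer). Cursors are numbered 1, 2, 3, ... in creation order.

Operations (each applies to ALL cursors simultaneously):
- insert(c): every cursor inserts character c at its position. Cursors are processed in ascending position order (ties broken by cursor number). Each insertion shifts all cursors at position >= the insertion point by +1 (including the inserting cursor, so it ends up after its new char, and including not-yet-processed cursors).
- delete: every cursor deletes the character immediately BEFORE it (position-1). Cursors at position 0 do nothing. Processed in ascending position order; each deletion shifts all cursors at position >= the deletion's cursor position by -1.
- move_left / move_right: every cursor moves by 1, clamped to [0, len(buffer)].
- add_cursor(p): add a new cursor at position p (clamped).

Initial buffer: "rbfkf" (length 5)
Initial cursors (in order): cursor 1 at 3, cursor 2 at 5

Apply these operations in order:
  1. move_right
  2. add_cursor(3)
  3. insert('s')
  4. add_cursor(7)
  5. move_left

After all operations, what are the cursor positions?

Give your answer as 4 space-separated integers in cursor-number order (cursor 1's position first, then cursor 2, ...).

Answer: 5 7 3 6

Derivation:
After op 1 (move_right): buffer="rbfkf" (len 5), cursors c1@4 c2@5, authorship .....
After op 2 (add_cursor(3)): buffer="rbfkf" (len 5), cursors c3@3 c1@4 c2@5, authorship .....
After op 3 (insert('s')): buffer="rbfsksfs" (len 8), cursors c3@4 c1@6 c2@8, authorship ...3.1.2
After op 4 (add_cursor(7)): buffer="rbfsksfs" (len 8), cursors c3@4 c1@6 c4@7 c2@8, authorship ...3.1.2
After op 5 (move_left): buffer="rbfsksfs" (len 8), cursors c3@3 c1@5 c4@6 c2@7, authorship ...3.1.2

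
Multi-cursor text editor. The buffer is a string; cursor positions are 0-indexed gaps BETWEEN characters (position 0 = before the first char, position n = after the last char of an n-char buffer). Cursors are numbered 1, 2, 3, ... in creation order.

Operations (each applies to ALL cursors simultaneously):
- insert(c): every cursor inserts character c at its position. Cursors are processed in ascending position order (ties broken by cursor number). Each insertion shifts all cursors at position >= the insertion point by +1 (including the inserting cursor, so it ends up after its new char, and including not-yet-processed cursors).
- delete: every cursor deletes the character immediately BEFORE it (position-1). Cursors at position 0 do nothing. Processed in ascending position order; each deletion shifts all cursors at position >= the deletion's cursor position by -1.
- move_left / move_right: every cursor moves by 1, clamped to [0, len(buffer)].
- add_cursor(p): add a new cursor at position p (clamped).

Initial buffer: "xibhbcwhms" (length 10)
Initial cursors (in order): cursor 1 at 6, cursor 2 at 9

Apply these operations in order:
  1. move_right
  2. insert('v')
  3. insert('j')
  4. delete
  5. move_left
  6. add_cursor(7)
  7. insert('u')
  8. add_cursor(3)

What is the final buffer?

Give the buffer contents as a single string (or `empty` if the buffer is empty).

Answer: xibhbcwuuvhmsuv

Derivation:
After op 1 (move_right): buffer="xibhbcwhms" (len 10), cursors c1@7 c2@10, authorship ..........
After op 2 (insert('v')): buffer="xibhbcwvhmsv" (len 12), cursors c1@8 c2@12, authorship .......1...2
After op 3 (insert('j')): buffer="xibhbcwvjhmsvj" (len 14), cursors c1@9 c2@14, authorship .......11...22
After op 4 (delete): buffer="xibhbcwvhmsv" (len 12), cursors c1@8 c2@12, authorship .......1...2
After op 5 (move_left): buffer="xibhbcwvhmsv" (len 12), cursors c1@7 c2@11, authorship .......1...2
After op 6 (add_cursor(7)): buffer="xibhbcwvhmsv" (len 12), cursors c1@7 c3@7 c2@11, authorship .......1...2
After op 7 (insert('u')): buffer="xibhbcwuuvhmsuv" (len 15), cursors c1@9 c3@9 c2@14, authorship .......131...22
After op 8 (add_cursor(3)): buffer="xibhbcwuuvhmsuv" (len 15), cursors c4@3 c1@9 c3@9 c2@14, authorship .......131...22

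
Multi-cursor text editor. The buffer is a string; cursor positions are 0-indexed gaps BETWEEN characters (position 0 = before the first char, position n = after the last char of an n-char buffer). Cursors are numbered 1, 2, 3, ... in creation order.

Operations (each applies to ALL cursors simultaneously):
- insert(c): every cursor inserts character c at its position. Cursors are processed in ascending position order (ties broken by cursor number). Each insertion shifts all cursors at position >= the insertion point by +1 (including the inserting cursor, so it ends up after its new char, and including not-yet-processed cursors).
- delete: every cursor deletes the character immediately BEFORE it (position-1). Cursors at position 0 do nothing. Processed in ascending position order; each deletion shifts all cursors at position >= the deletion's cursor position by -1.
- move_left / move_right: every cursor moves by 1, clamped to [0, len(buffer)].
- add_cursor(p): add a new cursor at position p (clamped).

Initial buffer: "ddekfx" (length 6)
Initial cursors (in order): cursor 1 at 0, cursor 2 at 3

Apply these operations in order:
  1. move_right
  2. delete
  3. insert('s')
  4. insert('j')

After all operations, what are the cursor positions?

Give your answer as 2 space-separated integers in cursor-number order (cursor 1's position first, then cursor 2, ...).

Answer: 2 6

Derivation:
After op 1 (move_right): buffer="ddekfx" (len 6), cursors c1@1 c2@4, authorship ......
After op 2 (delete): buffer="defx" (len 4), cursors c1@0 c2@2, authorship ....
After op 3 (insert('s')): buffer="sdesfx" (len 6), cursors c1@1 c2@4, authorship 1..2..
After op 4 (insert('j')): buffer="sjdesjfx" (len 8), cursors c1@2 c2@6, authorship 11..22..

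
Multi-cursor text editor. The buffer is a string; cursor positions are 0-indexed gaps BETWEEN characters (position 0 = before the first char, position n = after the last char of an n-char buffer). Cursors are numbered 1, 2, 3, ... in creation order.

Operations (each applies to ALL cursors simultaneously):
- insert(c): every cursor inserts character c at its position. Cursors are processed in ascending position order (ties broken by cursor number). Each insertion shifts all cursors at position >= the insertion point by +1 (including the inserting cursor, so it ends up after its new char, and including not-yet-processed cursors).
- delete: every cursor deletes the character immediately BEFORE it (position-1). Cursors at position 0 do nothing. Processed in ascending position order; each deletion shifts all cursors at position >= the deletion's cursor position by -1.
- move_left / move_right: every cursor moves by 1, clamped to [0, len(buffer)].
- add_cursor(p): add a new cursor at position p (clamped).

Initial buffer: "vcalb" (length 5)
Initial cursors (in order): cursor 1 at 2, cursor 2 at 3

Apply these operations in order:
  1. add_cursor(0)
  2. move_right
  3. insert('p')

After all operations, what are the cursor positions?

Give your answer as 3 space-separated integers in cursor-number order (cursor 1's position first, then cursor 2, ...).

After op 1 (add_cursor(0)): buffer="vcalb" (len 5), cursors c3@0 c1@2 c2@3, authorship .....
After op 2 (move_right): buffer="vcalb" (len 5), cursors c3@1 c1@3 c2@4, authorship .....
After op 3 (insert('p')): buffer="vpcaplpb" (len 8), cursors c3@2 c1@5 c2@7, authorship .3..1.2.

Answer: 5 7 2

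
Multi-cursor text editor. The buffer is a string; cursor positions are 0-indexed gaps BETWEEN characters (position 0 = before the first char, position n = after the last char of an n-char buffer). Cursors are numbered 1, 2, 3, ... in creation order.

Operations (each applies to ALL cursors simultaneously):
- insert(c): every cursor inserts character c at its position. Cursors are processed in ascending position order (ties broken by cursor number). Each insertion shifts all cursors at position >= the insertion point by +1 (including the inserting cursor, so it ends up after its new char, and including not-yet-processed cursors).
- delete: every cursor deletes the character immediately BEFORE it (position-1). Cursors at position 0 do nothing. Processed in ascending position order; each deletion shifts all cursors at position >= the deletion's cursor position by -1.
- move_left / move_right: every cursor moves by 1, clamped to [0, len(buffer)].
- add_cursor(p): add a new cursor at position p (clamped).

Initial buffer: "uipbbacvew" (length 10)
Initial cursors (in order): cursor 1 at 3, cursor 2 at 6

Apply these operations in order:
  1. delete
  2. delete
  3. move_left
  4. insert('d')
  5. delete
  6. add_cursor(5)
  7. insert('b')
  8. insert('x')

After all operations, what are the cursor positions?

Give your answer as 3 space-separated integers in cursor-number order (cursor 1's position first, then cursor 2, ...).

After op 1 (delete): buffer="uibbcvew" (len 8), cursors c1@2 c2@4, authorship ........
After op 2 (delete): buffer="ubcvew" (len 6), cursors c1@1 c2@2, authorship ......
After op 3 (move_left): buffer="ubcvew" (len 6), cursors c1@0 c2@1, authorship ......
After op 4 (insert('d')): buffer="dudbcvew" (len 8), cursors c1@1 c2@3, authorship 1.2.....
After op 5 (delete): buffer="ubcvew" (len 6), cursors c1@0 c2@1, authorship ......
After op 6 (add_cursor(5)): buffer="ubcvew" (len 6), cursors c1@0 c2@1 c3@5, authorship ......
After op 7 (insert('b')): buffer="bubbcvebw" (len 9), cursors c1@1 c2@3 c3@8, authorship 1.2....3.
After op 8 (insert('x')): buffer="bxubxbcvebxw" (len 12), cursors c1@2 c2@5 c3@11, authorship 11.22....33.

Answer: 2 5 11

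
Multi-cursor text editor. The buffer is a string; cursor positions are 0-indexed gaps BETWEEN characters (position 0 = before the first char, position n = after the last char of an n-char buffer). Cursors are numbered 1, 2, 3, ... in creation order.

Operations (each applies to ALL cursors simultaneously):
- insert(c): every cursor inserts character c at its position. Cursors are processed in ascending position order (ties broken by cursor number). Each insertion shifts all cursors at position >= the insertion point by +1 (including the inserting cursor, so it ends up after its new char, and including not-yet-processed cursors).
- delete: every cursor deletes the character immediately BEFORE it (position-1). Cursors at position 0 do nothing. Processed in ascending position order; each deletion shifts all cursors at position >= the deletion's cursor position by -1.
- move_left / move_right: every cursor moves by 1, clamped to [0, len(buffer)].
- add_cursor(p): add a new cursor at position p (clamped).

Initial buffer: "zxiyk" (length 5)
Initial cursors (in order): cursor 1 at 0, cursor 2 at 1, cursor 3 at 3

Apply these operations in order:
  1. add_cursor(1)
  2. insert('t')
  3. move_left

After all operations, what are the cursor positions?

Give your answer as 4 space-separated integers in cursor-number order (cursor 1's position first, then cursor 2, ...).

Answer: 0 3 6 3

Derivation:
After op 1 (add_cursor(1)): buffer="zxiyk" (len 5), cursors c1@0 c2@1 c4@1 c3@3, authorship .....
After op 2 (insert('t')): buffer="tzttxityk" (len 9), cursors c1@1 c2@4 c4@4 c3@7, authorship 1.24..3..
After op 3 (move_left): buffer="tzttxityk" (len 9), cursors c1@0 c2@3 c4@3 c3@6, authorship 1.24..3..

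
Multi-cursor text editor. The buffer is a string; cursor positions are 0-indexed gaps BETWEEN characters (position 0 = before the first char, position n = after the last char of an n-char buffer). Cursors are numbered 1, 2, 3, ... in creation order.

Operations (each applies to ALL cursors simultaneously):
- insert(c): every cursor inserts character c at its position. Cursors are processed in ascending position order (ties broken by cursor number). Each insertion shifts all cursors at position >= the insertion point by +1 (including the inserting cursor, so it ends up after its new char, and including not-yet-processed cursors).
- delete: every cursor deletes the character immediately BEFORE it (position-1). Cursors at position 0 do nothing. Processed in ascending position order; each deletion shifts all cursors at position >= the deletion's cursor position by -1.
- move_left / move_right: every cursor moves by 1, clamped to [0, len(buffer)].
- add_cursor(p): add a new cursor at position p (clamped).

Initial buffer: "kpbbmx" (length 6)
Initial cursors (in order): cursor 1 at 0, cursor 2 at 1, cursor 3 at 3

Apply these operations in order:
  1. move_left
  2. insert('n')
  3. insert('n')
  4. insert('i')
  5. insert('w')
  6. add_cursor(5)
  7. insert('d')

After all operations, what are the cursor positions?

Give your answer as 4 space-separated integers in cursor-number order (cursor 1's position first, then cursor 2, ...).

After op 1 (move_left): buffer="kpbbmx" (len 6), cursors c1@0 c2@0 c3@2, authorship ......
After op 2 (insert('n')): buffer="nnkpnbbmx" (len 9), cursors c1@2 c2@2 c3@5, authorship 12..3....
After op 3 (insert('n')): buffer="nnnnkpnnbbmx" (len 12), cursors c1@4 c2@4 c3@8, authorship 1212..33....
After op 4 (insert('i')): buffer="nnnniikpnnibbmx" (len 15), cursors c1@6 c2@6 c3@11, authorship 121212..333....
After op 5 (insert('w')): buffer="nnnniiwwkpnniwbbmx" (len 18), cursors c1@8 c2@8 c3@14, authorship 12121212..3333....
After op 6 (add_cursor(5)): buffer="nnnniiwwkpnniwbbmx" (len 18), cursors c4@5 c1@8 c2@8 c3@14, authorship 12121212..3333....
After op 7 (insert('d')): buffer="nnnnidiwwddkpnniwdbbmx" (len 22), cursors c4@6 c1@11 c2@11 c3@18, authorship 12121421212..33333....

Answer: 11 11 18 6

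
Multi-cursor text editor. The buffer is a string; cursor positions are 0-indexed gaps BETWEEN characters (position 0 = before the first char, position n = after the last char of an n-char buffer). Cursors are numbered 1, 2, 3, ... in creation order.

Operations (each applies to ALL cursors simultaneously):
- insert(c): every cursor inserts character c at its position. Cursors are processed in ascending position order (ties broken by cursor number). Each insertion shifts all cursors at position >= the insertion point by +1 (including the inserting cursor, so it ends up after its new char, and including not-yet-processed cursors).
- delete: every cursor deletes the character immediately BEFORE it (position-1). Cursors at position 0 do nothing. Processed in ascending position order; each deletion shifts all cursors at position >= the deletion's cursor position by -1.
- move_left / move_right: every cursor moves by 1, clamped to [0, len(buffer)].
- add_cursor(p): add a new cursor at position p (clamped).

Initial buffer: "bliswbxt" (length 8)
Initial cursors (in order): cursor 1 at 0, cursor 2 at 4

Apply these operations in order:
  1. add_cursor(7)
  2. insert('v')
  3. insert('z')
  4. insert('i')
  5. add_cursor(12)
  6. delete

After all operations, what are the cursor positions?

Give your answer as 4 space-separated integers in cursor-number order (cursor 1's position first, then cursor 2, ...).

Answer: 2 8 12 9

Derivation:
After op 1 (add_cursor(7)): buffer="bliswbxt" (len 8), cursors c1@0 c2@4 c3@7, authorship ........
After op 2 (insert('v')): buffer="vblisvwbxvt" (len 11), cursors c1@1 c2@6 c3@10, authorship 1....2...3.
After op 3 (insert('z')): buffer="vzblisvzwbxvzt" (len 14), cursors c1@2 c2@8 c3@13, authorship 11....22...33.
After op 4 (insert('i')): buffer="vziblisvziwbxvzit" (len 17), cursors c1@3 c2@10 c3@16, authorship 111....222...333.
After op 5 (add_cursor(12)): buffer="vziblisvziwbxvzit" (len 17), cursors c1@3 c2@10 c4@12 c3@16, authorship 111....222...333.
After op 6 (delete): buffer="vzblisvzwxvzt" (len 13), cursors c1@2 c2@8 c4@9 c3@12, authorship 11....22..33.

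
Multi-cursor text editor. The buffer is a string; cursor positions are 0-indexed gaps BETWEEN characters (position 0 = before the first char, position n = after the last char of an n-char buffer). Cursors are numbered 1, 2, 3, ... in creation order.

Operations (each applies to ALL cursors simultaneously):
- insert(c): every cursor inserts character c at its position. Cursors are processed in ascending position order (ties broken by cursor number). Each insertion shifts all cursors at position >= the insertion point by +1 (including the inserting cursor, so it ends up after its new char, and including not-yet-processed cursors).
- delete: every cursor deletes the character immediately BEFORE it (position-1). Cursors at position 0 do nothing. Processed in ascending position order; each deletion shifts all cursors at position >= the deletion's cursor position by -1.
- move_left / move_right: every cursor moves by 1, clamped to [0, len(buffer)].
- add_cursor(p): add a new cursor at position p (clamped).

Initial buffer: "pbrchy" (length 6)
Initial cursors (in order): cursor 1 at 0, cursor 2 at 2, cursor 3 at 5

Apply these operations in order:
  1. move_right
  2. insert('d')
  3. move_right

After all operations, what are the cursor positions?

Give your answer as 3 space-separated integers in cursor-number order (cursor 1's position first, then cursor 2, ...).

After op 1 (move_right): buffer="pbrchy" (len 6), cursors c1@1 c2@3 c3@6, authorship ......
After op 2 (insert('d')): buffer="pdbrdchyd" (len 9), cursors c1@2 c2@5 c3@9, authorship .1..2...3
After op 3 (move_right): buffer="pdbrdchyd" (len 9), cursors c1@3 c2@6 c3@9, authorship .1..2...3

Answer: 3 6 9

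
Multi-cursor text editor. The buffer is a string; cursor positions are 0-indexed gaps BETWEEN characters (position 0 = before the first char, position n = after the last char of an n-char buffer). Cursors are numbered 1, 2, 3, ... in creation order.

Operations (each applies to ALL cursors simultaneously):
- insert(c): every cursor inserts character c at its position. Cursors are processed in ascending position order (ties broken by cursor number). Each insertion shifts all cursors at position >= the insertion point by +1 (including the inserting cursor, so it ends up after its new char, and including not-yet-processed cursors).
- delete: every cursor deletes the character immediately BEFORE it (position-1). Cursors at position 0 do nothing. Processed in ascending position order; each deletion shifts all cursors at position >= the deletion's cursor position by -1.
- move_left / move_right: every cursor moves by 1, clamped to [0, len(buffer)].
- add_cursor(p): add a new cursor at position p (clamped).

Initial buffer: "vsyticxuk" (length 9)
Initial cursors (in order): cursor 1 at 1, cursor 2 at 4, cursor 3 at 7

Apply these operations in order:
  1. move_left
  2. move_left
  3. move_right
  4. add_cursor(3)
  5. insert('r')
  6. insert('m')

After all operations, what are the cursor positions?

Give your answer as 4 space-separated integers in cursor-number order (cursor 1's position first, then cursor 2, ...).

Answer: 3 9 14 9

Derivation:
After op 1 (move_left): buffer="vsyticxuk" (len 9), cursors c1@0 c2@3 c3@6, authorship .........
After op 2 (move_left): buffer="vsyticxuk" (len 9), cursors c1@0 c2@2 c3@5, authorship .........
After op 3 (move_right): buffer="vsyticxuk" (len 9), cursors c1@1 c2@3 c3@6, authorship .........
After op 4 (add_cursor(3)): buffer="vsyticxuk" (len 9), cursors c1@1 c2@3 c4@3 c3@6, authorship .........
After op 5 (insert('r')): buffer="vrsyrrticrxuk" (len 13), cursors c1@2 c2@6 c4@6 c3@10, authorship .1..24...3...
After op 6 (insert('m')): buffer="vrmsyrrmmticrmxuk" (len 17), cursors c1@3 c2@9 c4@9 c3@14, authorship .11..2424...33...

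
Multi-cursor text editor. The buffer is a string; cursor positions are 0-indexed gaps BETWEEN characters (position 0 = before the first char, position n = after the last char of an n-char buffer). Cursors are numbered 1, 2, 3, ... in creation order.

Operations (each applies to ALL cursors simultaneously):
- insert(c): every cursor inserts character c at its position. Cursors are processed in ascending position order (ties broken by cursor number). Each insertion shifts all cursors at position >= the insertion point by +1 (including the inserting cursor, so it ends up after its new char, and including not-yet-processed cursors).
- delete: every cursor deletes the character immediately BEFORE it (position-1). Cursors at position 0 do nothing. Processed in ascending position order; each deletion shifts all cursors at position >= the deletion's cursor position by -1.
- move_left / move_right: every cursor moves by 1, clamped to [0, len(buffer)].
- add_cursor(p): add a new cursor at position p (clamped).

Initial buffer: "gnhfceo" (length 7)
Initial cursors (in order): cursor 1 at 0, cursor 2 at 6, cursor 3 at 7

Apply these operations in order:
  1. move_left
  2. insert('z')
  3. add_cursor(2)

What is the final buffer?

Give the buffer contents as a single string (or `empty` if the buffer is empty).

Answer: zgnhfczezo

Derivation:
After op 1 (move_left): buffer="gnhfceo" (len 7), cursors c1@0 c2@5 c3@6, authorship .......
After op 2 (insert('z')): buffer="zgnhfczezo" (len 10), cursors c1@1 c2@7 c3@9, authorship 1.....2.3.
After op 3 (add_cursor(2)): buffer="zgnhfczezo" (len 10), cursors c1@1 c4@2 c2@7 c3@9, authorship 1.....2.3.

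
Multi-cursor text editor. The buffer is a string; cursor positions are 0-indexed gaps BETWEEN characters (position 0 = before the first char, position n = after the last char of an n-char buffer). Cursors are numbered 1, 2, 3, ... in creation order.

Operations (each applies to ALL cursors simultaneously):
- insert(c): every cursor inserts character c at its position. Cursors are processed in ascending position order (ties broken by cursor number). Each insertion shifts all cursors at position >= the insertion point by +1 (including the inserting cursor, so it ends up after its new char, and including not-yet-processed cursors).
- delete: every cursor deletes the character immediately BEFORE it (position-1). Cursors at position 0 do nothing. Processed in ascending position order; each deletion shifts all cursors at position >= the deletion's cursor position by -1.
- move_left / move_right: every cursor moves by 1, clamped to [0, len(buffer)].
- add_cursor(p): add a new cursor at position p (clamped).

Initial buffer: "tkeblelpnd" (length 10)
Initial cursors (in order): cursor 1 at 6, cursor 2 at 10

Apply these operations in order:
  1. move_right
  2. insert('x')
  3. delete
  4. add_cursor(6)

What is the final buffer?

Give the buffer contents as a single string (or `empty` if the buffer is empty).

Answer: tkeblelpnd

Derivation:
After op 1 (move_right): buffer="tkeblelpnd" (len 10), cursors c1@7 c2@10, authorship ..........
After op 2 (insert('x')): buffer="tkeblelxpndx" (len 12), cursors c1@8 c2@12, authorship .......1...2
After op 3 (delete): buffer="tkeblelpnd" (len 10), cursors c1@7 c2@10, authorship ..........
After op 4 (add_cursor(6)): buffer="tkeblelpnd" (len 10), cursors c3@6 c1@7 c2@10, authorship ..........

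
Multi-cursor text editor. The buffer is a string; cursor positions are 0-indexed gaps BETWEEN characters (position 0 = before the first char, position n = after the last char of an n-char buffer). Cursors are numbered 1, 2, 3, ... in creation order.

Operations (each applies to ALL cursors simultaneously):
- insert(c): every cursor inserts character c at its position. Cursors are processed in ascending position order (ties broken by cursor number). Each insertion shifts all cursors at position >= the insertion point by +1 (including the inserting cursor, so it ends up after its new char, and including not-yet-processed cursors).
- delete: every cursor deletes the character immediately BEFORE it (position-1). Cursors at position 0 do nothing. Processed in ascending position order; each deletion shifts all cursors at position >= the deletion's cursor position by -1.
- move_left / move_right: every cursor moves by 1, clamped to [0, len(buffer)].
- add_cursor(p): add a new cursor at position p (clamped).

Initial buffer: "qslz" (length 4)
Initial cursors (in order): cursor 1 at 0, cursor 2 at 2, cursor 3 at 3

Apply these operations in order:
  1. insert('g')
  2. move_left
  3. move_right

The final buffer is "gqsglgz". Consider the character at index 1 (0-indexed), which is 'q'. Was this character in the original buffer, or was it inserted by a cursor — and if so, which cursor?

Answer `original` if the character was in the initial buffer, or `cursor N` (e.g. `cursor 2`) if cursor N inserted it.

Answer: original

Derivation:
After op 1 (insert('g')): buffer="gqsglgz" (len 7), cursors c1@1 c2@4 c3@6, authorship 1..2.3.
After op 2 (move_left): buffer="gqsglgz" (len 7), cursors c1@0 c2@3 c3@5, authorship 1..2.3.
After op 3 (move_right): buffer="gqsglgz" (len 7), cursors c1@1 c2@4 c3@6, authorship 1..2.3.
Authorship (.=original, N=cursor N): 1 . . 2 . 3 .
Index 1: author = original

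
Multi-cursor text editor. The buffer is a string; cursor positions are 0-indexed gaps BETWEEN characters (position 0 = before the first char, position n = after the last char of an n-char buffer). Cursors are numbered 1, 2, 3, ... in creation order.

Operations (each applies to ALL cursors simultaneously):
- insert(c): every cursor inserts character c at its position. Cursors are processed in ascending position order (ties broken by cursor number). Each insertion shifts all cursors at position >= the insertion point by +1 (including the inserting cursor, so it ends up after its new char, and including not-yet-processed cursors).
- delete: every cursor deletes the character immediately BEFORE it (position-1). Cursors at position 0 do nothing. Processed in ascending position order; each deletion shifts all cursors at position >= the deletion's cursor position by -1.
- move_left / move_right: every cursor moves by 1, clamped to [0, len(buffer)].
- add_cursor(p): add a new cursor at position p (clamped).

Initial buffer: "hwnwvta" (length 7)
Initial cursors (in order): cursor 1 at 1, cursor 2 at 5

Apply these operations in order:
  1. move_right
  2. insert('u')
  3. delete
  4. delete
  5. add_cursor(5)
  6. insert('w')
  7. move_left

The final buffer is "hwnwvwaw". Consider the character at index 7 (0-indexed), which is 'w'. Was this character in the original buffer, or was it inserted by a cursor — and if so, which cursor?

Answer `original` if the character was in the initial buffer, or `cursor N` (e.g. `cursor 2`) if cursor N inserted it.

Answer: cursor 3

Derivation:
After op 1 (move_right): buffer="hwnwvta" (len 7), cursors c1@2 c2@6, authorship .......
After op 2 (insert('u')): buffer="hwunwvtua" (len 9), cursors c1@3 c2@8, authorship ..1....2.
After op 3 (delete): buffer="hwnwvta" (len 7), cursors c1@2 c2@6, authorship .......
After op 4 (delete): buffer="hnwva" (len 5), cursors c1@1 c2@4, authorship .....
After op 5 (add_cursor(5)): buffer="hnwva" (len 5), cursors c1@1 c2@4 c3@5, authorship .....
After op 6 (insert('w')): buffer="hwnwvwaw" (len 8), cursors c1@2 c2@6 c3@8, authorship .1...2.3
After op 7 (move_left): buffer="hwnwvwaw" (len 8), cursors c1@1 c2@5 c3@7, authorship .1...2.3
Authorship (.=original, N=cursor N): . 1 . . . 2 . 3
Index 7: author = 3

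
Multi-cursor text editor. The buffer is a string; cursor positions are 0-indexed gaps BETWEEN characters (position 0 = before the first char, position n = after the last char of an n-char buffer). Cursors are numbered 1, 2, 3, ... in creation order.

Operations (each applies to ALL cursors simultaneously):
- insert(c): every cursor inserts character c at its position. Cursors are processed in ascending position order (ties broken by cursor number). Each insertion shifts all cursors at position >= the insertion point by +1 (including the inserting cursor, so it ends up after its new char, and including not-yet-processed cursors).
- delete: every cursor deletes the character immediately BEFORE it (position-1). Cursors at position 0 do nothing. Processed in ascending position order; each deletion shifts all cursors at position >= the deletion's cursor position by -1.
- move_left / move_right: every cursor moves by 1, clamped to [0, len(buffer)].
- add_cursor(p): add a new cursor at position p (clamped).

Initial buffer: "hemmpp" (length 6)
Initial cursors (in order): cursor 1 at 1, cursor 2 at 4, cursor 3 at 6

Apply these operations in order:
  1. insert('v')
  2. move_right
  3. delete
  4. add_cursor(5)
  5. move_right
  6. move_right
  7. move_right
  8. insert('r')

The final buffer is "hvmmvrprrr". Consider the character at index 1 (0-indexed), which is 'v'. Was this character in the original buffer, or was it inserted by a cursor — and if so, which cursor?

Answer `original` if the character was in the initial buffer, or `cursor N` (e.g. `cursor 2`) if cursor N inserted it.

Answer: cursor 1

Derivation:
After op 1 (insert('v')): buffer="hvemmvppv" (len 9), cursors c1@2 c2@6 c3@9, authorship .1...2..3
After op 2 (move_right): buffer="hvemmvppv" (len 9), cursors c1@3 c2@7 c3@9, authorship .1...2..3
After op 3 (delete): buffer="hvmmvp" (len 6), cursors c1@2 c2@5 c3@6, authorship .1..2.
After op 4 (add_cursor(5)): buffer="hvmmvp" (len 6), cursors c1@2 c2@5 c4@5 c3@6, authorship .1..2.
After op 5 (move_right): buffer="hvmmvp" (len 6), cursors c1@3 c2@6 c3@6 c4@6, authorship .1..2.
After op 6 (move_right): buffer="hvmmvp" (len 6), cursors c1@4 c2@6 c3@6 c4@6, authorship .1..2.
After op 7 (move_right): buffer="hvmmvp" (len 6), cursors c1@5 c2@6 c3@6 c4@6, authorship .1..2.
After op 8 (insert('r')): buffer="hvmmvrprrr" (len 10), cursors c1@6 c2@10 c3@10 c4@10, authorship .1..21.234
Authorship (.=original, N=cursor N): . 1 . . 2 1 . 2 3 4
Index 1: author = 1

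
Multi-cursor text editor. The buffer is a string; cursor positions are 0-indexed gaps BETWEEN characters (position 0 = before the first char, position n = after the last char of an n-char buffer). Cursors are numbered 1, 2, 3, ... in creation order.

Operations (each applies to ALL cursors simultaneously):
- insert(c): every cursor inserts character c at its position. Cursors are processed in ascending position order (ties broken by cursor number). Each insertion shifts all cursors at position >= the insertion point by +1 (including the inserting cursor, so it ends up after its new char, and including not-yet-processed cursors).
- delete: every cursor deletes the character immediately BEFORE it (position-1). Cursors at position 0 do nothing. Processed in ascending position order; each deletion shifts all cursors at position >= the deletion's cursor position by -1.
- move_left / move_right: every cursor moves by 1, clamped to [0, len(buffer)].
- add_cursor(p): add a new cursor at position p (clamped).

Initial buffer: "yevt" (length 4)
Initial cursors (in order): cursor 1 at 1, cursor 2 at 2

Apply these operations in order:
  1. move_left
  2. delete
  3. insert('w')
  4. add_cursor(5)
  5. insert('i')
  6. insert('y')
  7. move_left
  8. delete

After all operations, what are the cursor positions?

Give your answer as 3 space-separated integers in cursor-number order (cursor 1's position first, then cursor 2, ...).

After op 1 (move_left): buffer="yevt" (len 4), cursors c1@0 c2@1, authorship ....
After op 2 (delete): buffer="evt" (len 3), cursors c1@0 c2@0, authorship ...
After op 3 (insert('w')): buffer="wwevt" (len 5), cursors c1@2 c2@2, authorship 12...
After op 4 (add_cursor(5)): buffer="wwevt" (len 5), cursors c1@2 c2@2 c3@5, authorship 12...
After op 5 (insert('i')): buffer="wwiievti" (len 8), cursors c1@4 c2@4 c3@8, authorship 1212...3
After op 6 (insert('y')): buffer="wwiiyyevtiy" (len 11), cursors c1@6 c2@6 c3@11, authorship 121212...33
After op 7 (move_left): buffer="wwiiyyevtiy" (len 11), cursors c1@5 c2@5 c3@10, authorship 121212...33
After op 8 (delete): buffer="wwiyevty" (len 8), cursors c1@3 c2@3 c3@7, authorship 1212...3

Answer: 3 3 7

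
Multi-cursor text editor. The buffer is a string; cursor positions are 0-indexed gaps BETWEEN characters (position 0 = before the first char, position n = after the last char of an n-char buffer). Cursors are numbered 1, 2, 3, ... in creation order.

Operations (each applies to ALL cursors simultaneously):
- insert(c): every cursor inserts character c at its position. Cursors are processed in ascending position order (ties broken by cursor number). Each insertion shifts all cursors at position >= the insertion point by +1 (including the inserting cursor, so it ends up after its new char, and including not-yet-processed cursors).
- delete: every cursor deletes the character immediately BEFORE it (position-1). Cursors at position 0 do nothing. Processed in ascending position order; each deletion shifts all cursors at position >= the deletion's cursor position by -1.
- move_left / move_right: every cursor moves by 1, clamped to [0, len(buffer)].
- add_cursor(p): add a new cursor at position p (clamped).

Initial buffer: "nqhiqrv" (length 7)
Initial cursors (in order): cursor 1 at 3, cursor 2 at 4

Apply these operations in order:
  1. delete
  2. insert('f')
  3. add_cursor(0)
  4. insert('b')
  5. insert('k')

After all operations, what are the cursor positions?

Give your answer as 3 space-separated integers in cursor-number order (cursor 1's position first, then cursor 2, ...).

Answer: 10 10 2

Derivation:
After op 1 (delete): buffer="nqqrv" (len 5), cursors c1@2 c2@2, authorship .....
After op 2 (insert('f')): buffer="nqffqrv" (len 7), cursors c1@4 c2@4, authorship ..12...
After op 3 (add_cursor(0)): buffer="nqffqrv" (len 7), cursors c3@0 c1@4 c2@4, authorship ..12...
After op 4 (insert('b')): buffer="bnqffbbqrv" (len 10), cursors c3@1 c1@7 c2@7, authorship 3..1212...
After op 5 (insert('k')): buffer="bknqffbbkkqrv" (len 13), cursors c3@2 c1@10 c2@10, authorship 33..121212...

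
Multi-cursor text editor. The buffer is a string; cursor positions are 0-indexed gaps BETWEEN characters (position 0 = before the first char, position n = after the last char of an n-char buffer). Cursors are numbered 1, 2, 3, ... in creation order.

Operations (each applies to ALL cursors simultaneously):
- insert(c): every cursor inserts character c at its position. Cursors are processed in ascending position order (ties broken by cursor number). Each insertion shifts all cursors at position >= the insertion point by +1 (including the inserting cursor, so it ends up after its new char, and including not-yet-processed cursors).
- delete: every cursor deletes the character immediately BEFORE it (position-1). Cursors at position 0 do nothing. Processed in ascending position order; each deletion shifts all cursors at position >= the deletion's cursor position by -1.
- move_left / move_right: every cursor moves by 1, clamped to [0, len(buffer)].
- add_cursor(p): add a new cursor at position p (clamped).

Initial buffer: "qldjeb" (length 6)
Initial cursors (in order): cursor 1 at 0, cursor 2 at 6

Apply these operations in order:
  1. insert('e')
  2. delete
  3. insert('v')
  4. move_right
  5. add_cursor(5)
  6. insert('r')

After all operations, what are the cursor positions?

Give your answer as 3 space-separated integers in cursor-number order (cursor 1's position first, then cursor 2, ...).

After op 1 (insert('e')): buffer="eqldjebe" (len 8), cursors c1@1 c2@8, authorship 1......2
After op 2 (delete): buffer="qldjeb" (len 6), cursors c1@0 c2@6, authorship ......
After op 3 (insert('v')): buffer="vqldjebv" (len 8), cursors c1@1 c2@8, authorship 1......2
After op 4 (move_right): buffer="vqldjebv" (len 8), cursors c1@2 c2@8, authorship 1......2
After op 5 (add_cursor(5)): buffer="vqldjebv" (len 8), cursors c1@2 c3@5 c2@8, authorship 1......2
After op 6 (insert('r')): buffer="vqrldjrebvr" (len 11), cursors c1@3 c3@7 c2@11, authorship 1.1...3..22

Answer: 3 11 7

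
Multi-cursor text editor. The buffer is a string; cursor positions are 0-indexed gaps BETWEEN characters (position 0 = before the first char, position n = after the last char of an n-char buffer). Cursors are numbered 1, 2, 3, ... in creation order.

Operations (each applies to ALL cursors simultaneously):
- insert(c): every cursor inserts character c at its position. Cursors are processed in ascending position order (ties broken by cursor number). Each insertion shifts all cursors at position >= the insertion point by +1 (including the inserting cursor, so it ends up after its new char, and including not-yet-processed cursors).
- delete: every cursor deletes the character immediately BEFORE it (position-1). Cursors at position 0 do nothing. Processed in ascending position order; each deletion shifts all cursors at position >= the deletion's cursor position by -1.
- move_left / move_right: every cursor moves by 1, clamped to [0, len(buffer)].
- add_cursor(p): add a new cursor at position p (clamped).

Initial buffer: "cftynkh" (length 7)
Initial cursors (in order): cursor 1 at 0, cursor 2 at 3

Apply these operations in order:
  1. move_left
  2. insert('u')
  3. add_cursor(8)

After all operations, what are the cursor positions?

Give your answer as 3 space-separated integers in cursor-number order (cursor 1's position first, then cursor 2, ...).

After op 1 (move_left): buffer="cftynkh" (len 7), cursors c1@0 c2@2, authorship .......
After op 2 (insert('u')): buffer="ucfutynkh" (len 9), cursors c1@1 c2@4, authorship 1..2.....
After op 3 (add_cursor(8)): buffer="ucfutynkh" (len 9), cursors c1@1 c2@4 c3@8, authorship 1..2.....

Answer: 1 4 8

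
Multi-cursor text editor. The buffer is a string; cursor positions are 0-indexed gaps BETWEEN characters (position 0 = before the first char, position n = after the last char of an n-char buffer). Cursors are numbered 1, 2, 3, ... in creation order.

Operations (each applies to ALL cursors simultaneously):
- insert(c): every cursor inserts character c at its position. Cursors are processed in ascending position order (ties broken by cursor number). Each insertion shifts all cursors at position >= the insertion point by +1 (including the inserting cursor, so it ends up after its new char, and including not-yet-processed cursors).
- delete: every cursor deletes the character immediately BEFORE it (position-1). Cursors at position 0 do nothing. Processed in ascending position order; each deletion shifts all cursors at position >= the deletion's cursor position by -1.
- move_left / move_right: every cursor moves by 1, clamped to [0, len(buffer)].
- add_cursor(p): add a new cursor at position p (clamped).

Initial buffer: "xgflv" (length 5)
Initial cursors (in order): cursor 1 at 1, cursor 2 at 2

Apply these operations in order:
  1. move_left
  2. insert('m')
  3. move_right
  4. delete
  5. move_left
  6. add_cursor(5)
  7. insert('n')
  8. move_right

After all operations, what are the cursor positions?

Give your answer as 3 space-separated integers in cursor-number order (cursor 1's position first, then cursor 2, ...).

Answer: 2 4 8

Derivation:
After op 1 (move_left): buffer="xgflv" (len 5), cursors c1@0 c2@1, authorship .....
After op 2 (insert('m')): buffer="mxmgflv" (len 7), cursors c1@1 c2@3, authorship 1.2....
After op 3 (move_right): buffer="mxmgflv" (len 7), cursors c1@2 c2@4, authorship 1.2....
After op 4 (delete): buffer="mmflv" (len 5), cursors c1@1 c2@2, authorship 12...
After op 5 (move_left): buffer="mmflv" (len 5), cursors c1@0 c2@1, authorship 12...
After op 6 (add_cursor(5)): buffer="mmflv" (len 5), cursors c1@0 c2@1 c3@5, authorship 12...
After op 7 (insert('n')): buffer="nmnmflvn" (len 8), cursors c1@1 c2@3 c3@8, authorship 1122...3
After op 8 (move_right): buffer="nmnmflvn" (len 8), cursors c1@2 c2@4 c3@8, authorship 1122...3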